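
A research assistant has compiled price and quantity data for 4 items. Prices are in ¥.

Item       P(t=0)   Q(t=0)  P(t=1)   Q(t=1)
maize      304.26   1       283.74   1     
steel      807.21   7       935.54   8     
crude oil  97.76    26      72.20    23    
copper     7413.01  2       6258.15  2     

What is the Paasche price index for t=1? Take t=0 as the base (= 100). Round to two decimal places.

92.06

Paasche price index uses current-period quantities as weights.
ΣP(t=1)·Q(t=1) = 283.74×1 + 935.54×8 + 72.20×23 + 6258.15×2 = 283.74 + 7484.32 + 1660.6 + 12516.3 = 21944.96
ΣP(t=0)·Q(t=1) = 304.26×1 + 807.21×8 + 97.76×23 + 7413.01×2 = 304.26 + 6457.68 + 2248.48 + 14826.02 = 23836.44
Index = 21944.96 / 23836.44 × 100 = 92.0648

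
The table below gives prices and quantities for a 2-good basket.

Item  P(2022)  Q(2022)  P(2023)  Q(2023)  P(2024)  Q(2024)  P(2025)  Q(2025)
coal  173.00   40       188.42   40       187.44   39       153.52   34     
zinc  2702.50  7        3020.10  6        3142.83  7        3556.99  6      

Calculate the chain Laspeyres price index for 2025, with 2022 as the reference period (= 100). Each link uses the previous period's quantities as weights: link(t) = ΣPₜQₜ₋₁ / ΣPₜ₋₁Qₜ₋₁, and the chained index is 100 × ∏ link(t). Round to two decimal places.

120.14

Link 2022→2023:
ΣP(2023)Q(2022) = 188.42×40 + 3020.10×7 = 7536.8 + 21140.7 = 28677.5
ΣP(2022)Q(2022) = 173.00×40 + 2702.50×7 = 6920 + 18917.5 = 25837.5
link = 28677.5/25837.5 = 1.109918
Link 2023→2024:
ΣP(2024)Q(2023) = 187.44×40 + 3142.83×6 = 7497.6 + 18856.98 = 26354.58
ΣP(2023)Q(2023) = 188.42×40 + 3020.10×6 = 7536.8 + 18120.6 = 25657.4
link = 26354.58/25657.4 = 1.027173
Link 2024→2025:
ΣP(2025)Q(2024) = 153.52×39 + 3556.99×7 = 5987.28 + 24898.93 = 30886.21
ΣP(2024)Q(2024) = 187.44×39 + 3142.83×7 = 7310.16 + 21999.81 = 29309.97
link = 30886.21/29309.97 = 1.053778
Chained index = 100 × 1.109918 × 1.027173 × 1.053778 = 120.1389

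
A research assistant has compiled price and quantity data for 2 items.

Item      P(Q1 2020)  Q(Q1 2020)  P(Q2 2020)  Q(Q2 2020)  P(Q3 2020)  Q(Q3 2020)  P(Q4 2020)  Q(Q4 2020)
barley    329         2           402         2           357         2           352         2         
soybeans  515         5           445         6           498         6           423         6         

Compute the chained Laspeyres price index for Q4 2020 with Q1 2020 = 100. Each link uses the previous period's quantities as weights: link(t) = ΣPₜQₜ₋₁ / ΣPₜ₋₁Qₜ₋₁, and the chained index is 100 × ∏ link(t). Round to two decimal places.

Link Q1 2020→Q2 2020:
ΣP(Q2 2020)Q(Q1 2020) = 402×2 + 445×5 = 804 + 2225 = 3029
ΣP(Q1 2020)Q(Q1 2020) = 329×2 + 515×5 = 658 + 2575 = 3233
link = 3029/3233 = 0.936901
Link Q2 2020→Q3 2020:
ΣP(Q3 2020)Q(Q2 2020) = 357×2 + 498×6 = 714 + 2988 = 3702
ΣP(Q2 2020)Q(Q2 2020) = 402×2 + 445×6 = 804 + 2670 = 3474
link = 3702/3474 = 1.065630
Link Q3 2020→Q4 2020:
ΣP(Q4 2020)Q(Q3 2020) = 352×2 + 423×6 = 704 + 2538 = 3242
ΣP(Q3 2020)Q(Q3 2020) = 357×2 + 498×6 = 714 + 2988 = 3702
link = 3242/3702 = 0.875743
Chained index = 100 × 0.936901 × 1.065630 × 0.875743 = 87.4333

87.43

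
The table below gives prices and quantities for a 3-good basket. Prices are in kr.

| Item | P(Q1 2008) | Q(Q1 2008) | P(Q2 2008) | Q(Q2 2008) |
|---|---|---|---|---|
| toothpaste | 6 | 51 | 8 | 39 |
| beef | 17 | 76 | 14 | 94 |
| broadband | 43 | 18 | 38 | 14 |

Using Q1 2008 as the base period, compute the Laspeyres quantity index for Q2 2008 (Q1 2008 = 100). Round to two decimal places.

Laspeyres quantity index uses base-period prices as weights.
ΣP(Q1 2008)·Q(Q2 2008) = 6×39 + 17×94 + 43×14 = 234 + 1598 + 602 = 2434
ΣP(Q1 2008)·Q(Q1 2008) = 6×51 + 17×76 + 43×18 = 306 + 1292 + 774 = 2372
Index = 2434 / 2372 × 100 = 102.6138

102.61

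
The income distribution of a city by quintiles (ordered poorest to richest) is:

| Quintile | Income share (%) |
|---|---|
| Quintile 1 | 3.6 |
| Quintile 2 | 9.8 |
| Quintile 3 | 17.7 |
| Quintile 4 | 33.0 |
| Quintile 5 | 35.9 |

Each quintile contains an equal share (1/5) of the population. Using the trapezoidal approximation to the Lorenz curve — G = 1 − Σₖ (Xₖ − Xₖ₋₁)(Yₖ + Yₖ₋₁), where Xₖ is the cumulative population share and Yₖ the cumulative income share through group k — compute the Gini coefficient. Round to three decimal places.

0.351

Cumulative income shares Yₖ: 0.0360, 0.1340, 0.3110, 0.6410, 1.0000
Σ (Xₖ−Xₖ₋₁)(Yₖ+Yₖ₋₁) = (1/5)(0.0360+0.0000) + (1/5)(0.1340+0.0360) + (1/5)(0.3110+0.1340) + (1/5)(0.6410+0.3110) + (1/5)(1.0000+0.6410)
  = 0.0072 + 0.0340 + 0.0890 + 0.1904 + 0.3282 = 0.6488
G = 1 − 0.6488 = 0.3512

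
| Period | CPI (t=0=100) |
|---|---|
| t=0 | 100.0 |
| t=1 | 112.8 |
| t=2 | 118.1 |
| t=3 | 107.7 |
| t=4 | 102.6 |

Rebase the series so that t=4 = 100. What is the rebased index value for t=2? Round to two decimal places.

115.11

Rebased(t=2) = 118.1 / 102.6 × 100 = 115.1072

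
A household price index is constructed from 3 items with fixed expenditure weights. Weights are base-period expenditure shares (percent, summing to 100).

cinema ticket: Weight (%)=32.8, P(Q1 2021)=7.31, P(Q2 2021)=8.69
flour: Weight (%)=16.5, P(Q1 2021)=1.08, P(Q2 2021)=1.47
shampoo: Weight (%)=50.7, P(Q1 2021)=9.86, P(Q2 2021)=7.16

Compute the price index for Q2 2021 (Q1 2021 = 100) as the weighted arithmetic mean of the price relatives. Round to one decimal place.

cinema ticket: 32.8 × (8.69/7.31) = 32.8 × 1.188782 = 38.9921
flour: 16.5 × (1.47/1.08) = 16.5 × 1.361111 = 22.4583
shampoo: 50.7 × (7.16/9.86) = 50.7 × 0.726166 = 36.8166
Index = Σ wᵢ·(p₁ᵢ/p₀ᵢ) = 38.9921 + 22.4583 + 36.8166 = 98.2670

98.3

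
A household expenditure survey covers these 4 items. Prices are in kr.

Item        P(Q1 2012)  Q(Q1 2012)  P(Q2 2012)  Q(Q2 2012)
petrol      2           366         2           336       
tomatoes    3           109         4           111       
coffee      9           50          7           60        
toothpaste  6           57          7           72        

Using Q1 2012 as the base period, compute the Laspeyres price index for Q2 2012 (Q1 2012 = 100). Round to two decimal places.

103.57

Laspeyres price index uses base-period quantities as weights.
ΣP(Q2 2012)·Q(Q1 2012) = 2×366 + 4×109 + 7×50 + 7×57 = 732 + 436 + 350 + 399 = 1917
ΣP(Q1 2012)·Q(Q1 2012) = 2×366 + 3×109 + 9×50 + 6×57 = 732 + 327 + 450 + 342 = 1851
Index = 1917 / 1851 × 100 = 103.5656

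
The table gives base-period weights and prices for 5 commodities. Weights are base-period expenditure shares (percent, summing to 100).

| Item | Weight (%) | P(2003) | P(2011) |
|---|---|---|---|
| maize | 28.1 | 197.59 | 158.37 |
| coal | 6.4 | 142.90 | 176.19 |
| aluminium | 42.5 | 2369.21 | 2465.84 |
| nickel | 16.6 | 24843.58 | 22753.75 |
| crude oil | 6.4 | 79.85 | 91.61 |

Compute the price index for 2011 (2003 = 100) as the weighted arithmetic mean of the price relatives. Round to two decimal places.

97.19

maize: 28.1 × (158.37/197.59) = 28.1 × 0.801508 = 22.5224
coal: 6.4 × (176.19/142.90) = 6.4 × 1.232960 = 7.8909
aluminium: 42.5 × (2465.84/2369.21) = 42.5 × 1.040786 = 44.2334
nickel: 16.6 × (22753.75/24843.58) = 16.6 × 0.915880 = 15.2036
crude oil: 6.4 × (91.61/79.85) = 6.4 × 1.147276 = 7.3426
Index = Σ wᵢ·(p₁ᵢ/p₀ᵢ) = 22.5224 + 7.8909 + 44.2334 + 15.2036 + 7.3426 = 97.1929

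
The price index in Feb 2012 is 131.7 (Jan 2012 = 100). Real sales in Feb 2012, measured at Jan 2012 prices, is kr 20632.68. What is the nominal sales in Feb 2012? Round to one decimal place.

Nominal = Real × (Index/100) = 20632.68 × (131.7/100)
        = 20632.68 × 1.317 = 27173.2396

27173.2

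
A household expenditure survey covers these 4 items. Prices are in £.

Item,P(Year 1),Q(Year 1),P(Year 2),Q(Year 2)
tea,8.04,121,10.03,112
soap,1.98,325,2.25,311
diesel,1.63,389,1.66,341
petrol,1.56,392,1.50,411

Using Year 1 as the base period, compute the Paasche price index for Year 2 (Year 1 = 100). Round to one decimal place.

Paasche price index uses current-period quantities as weights.
ΣP(Year 2)·Q(Year 2) = 10.03×112 + 2.25×311 + 1.66×341 + 1.50×411 = 1123.36 + 699.75 + 566.06 + 616.5 = 3005.67
ΣP(Year 1)·Q(Year 2) = 8.04×112 + 1.98×311 + 1.63×341 + 1.56×411 = 900.48 + 615.78 + 555.83 + 641.16 = 2713.25
Index = 3005.67 / 2713.25 × 100 = 110.7775

110.8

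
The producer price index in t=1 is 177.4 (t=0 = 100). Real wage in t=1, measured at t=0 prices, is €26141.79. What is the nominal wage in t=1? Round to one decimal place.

46375.5

Nominal = Real × (Index/100) = 26141.79 × (177.4/100)
        = 26141.79 × 1.774 = 46375.5355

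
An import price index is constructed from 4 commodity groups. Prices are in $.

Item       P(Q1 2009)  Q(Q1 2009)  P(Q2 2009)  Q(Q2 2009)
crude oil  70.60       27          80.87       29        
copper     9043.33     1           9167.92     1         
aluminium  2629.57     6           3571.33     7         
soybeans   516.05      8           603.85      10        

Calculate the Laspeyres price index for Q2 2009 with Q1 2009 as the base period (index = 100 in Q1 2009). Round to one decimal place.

Laspeyres price index uses base-period quantities as weights.
ΣP(Q2 2009)·Q(Q1 2009) = 80.87×27 + 9167.92×1 + 3571.33×6 + 603.85×8 = 2183.49 + 9167.92 + 21427.98 + 4830.8 = 37610.19
ΣP(Q1 2009)·Q(Q1 2009) = 70.60×27 + 9043.33×1 + 2629.57×6 + 516.05×8 = 1906.2 + 9043.33 + 15777.42 + 4128.4 = 30855.35
Index = 37610.19 / 30855.35 × 100 = 121.8920

121.9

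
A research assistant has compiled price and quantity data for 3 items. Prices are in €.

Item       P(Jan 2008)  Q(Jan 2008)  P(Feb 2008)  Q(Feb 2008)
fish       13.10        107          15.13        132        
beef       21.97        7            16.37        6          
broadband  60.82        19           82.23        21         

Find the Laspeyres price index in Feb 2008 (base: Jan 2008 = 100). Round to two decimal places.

121.57

Laspeyres price index uses base-period quantities as weights.
ΣP(Feb 2008)·Q(Jan 2008) = 15.13×107 + 16.37×7 + 82.23×19 = 1618.91 + 114.59 + 1562.37 = 3295.87
ΣP(Jan 2008)·Q(Jan 2008) = 13.10×107 + 21.97×7 + 60.82×19 = 1401.7 + 153.79 + 1155.58 = 2711.07
Index = 3295.87 / 2711.07 × 100 = 121.5708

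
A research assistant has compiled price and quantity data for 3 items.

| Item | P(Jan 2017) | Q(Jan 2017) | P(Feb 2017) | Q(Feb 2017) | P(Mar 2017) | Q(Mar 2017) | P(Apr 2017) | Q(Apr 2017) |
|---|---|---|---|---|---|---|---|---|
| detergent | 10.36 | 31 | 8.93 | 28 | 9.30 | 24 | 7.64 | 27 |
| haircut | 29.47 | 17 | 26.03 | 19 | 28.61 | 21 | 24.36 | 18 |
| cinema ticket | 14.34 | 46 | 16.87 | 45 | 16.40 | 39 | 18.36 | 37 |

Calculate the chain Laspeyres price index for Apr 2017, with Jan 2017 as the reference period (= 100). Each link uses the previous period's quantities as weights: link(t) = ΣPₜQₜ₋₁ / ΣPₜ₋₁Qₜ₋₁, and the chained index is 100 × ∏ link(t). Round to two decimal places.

Link Jan 2017→Feb 2017:
ΣP(Feb 2017)Q(Jan 2017) = 8.93×31 + 26.03×17 + 16.87×46 = 276.83 + 442.51 + 776.02 = 1495.36
ΣP(Jan 2017)Q(Jan 2017) = 10.36×31 + 29.47×17 + 14.34×46 = 321.16 + 500.99 + 659.64 = 1481.79
link = 1495.36/1481.79 = 1.009158
Link Feb 2017→Mar 2017:
ΣP(Mar 2017)Q(Feb 2017) = 9.30×28 + 28.61×19 + 16.40×45 = 260.4 + 543.59 + 738 = 1541.99
ΣP(Feb 2017)Q(Feb 2017) = 8.93×28 + 26.03×19 + 16.87×45 = 250.04 + 494.57 + 759.15 = 1503.76
link = 1541.99/1503.76 = 1.025423
Link Mar 2017→Apr 2017:
ΣP(Apr 2017)Q(Mar 2017) = 7.64×24 + 24.36×21 + 18.36×39 = 183.36 + 511.56 + 716.04 = 1410.96
ΣP(Mar 2017)Q(Mar 2017) = 9.30×24 + 28.61×21 + 16.40×39 = 223.2 + 600.81 + 639.6 = 1463.61
link = 1410.96/1463.61 = 0.964027
Chained index = 100 × 1.009158 × 1.025423 × 0.964027 = 99.7589

99.76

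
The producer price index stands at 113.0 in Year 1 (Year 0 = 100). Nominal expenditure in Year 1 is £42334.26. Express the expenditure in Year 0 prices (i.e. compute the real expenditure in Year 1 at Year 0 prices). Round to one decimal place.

37463.9

Real = Nominal ÷ (Index/100) = 42334.26 ÷ (113.0/100)
     = 42334.26 ÷ 1.130 = 37463.9469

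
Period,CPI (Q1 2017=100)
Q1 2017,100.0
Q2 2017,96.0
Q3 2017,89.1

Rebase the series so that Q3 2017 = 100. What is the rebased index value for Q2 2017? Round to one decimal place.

107.7

Rebased(Q2 2017) = 96.0 / 89.1 × 100 = 107.7441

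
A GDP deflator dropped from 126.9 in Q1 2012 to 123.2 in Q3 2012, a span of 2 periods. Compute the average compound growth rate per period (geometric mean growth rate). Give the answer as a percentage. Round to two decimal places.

Growth factor = (123.2/126.9)^(1/2) = (0.970843)^(1/2) = 0.985314
Growth rate = 0.985314 − 1 = -0.014686 = -1.4686%

-1.47%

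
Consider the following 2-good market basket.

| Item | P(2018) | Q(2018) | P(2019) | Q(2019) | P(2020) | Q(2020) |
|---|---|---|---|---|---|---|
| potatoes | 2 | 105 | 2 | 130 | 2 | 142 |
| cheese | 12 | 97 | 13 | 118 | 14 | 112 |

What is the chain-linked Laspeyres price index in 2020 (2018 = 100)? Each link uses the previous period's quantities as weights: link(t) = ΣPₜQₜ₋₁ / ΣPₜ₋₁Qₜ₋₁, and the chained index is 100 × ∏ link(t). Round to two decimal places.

114.10

Link 2018→2019:
ΣP(2019)Q(2018) = 2×105 + 13×97 = 210 + 1261 = 1471
ΣP(2018)Q(2018) = 2×105 + 12×97 = 210 + 1164 = 1374
link = 1471/1374 = 1.070597
Link 2019→2020:
ΣP(2020)Q(2019) = 2×130 + 14×118 = 260 + 1652 = 1912
ΣP(2019)Q(2019) = 2×130 + 13×118 = 260 + 1534 = 1794
link = 1912/1794 = 1.065775
Chained index = 100 × 1.070597 × 1.065775 = 114.1015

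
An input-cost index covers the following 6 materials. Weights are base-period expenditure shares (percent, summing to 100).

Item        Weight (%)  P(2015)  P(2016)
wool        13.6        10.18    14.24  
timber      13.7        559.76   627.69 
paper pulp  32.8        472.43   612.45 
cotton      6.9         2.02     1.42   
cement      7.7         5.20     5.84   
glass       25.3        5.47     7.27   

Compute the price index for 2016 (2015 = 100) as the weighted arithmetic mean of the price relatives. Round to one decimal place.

124.0

wool: 13.6 × (14.24/10.18) = 13.6 × 1.398821 = 19.0240
timber: 13.7 × (627.69/559.76) = 13.7 × 1.121356 = 15.3626
paper pulp: 32.8 × (612.45/472.43) = 32.8 × 1.296383 = 42.5213
cotton: 6.9 × (1.42/2.02) = 6.9 × 0.702970 = 4.8505
cement: 7.7 × (5.84/5.20) = 7.7 × 1.123077 = 8.6477
glass: 25.3 × (7.27/5.47) = 25.3 × 1.329068 = 33.6254
Index = Σ wᵢ·(p₁ᵢ/p₀ᵢ) = 19.0240 + 15.3626 + 42.5213 + 4.8505 + 8.6477 + 33.6254 = 124.0315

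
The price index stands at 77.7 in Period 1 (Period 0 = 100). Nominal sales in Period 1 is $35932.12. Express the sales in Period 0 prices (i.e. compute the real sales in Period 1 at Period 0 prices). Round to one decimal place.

46244.7

Real = Nominal ÷ (Index/100) = 35932.12 ÷ (77.7/100)
     = 35932.12 ÷ 0.777 = 46244.6847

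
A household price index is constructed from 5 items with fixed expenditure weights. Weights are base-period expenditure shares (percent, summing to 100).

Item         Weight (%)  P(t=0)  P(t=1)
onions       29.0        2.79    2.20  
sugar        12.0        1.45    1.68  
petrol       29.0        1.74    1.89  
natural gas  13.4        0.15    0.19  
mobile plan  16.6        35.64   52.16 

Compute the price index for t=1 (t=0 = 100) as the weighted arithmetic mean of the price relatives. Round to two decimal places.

109.54

onions: 29.0 × (2.20/2.79) = 29.0 × 0.788530 = 22.8674
sugar: 12.0 × (1.68/1.45) = 12.0 × 1.158621 = 13.9034
petrol: 29.0 × (1.89/1.74) = 29.0 × 1.086207 = 31.5000
natural gas: 13.4 × (0.19/0.15) = 13.4 × 1.266667 = 16.9733
mobile plan: 16.6 × (52.16/35.64) = 16.6 × 1.463524 = 24.2945
Index = Σ wᵢ·(p₁ᵢ/p₀ᵢ) = 22.8674 + 13.9034 + 31.5000 + 16.9733 + 24.2945 = 109.5387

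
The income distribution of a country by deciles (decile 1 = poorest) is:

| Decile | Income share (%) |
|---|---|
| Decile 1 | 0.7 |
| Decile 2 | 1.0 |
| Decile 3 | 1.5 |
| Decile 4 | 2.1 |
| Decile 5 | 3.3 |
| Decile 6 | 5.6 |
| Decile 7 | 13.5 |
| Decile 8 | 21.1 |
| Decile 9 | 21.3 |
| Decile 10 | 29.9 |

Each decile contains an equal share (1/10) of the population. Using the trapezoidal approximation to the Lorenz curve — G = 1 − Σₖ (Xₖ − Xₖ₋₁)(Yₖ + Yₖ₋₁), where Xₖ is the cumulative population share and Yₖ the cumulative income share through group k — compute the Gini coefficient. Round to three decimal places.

Cumulative income shares Yₖ: 0.0070, 0.0170, 0.0320, 0.0530, 0.0860, 0.1420, 0.2770, 0.4880, 0.7010, 1.0000
Σ (Xₖ−Xₖ₋₁)(Yₖ+Yₖ₋₁) = (1/10)(0.0070+0.0000) + (1/10)(0.0170+0.0070) + (1/10)(0.0320+0.0170) + (1/10)(0.0530+0.0320) + (1/10)(0.0860+0.0530) + (1/10)(0.1420+0.0860) + (1/10)(0.2770+0.1420) + (1/10)(0.4880+0.2770) + (1/10)(0.7010+0.4880) + (1/10)(1.0000+0.7010)
  = 0.0007 + 0.0024 + 0.0049 + 0.0085 + 0.0139 + 0.0228 + 0.0419 + 0.0765 + 0.1189 + 0.1701 = 0.4606
G = 1 − 0.4606 = 0.5394

0.539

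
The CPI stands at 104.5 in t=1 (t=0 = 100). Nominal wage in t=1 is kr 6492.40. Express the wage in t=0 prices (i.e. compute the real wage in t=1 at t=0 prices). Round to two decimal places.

6212.82

Real = Nominal ÷ (Index/100) = 6492.40 ÷ (104.5/100)
     = 6492.40 ÷ 1.045 = 6212.8230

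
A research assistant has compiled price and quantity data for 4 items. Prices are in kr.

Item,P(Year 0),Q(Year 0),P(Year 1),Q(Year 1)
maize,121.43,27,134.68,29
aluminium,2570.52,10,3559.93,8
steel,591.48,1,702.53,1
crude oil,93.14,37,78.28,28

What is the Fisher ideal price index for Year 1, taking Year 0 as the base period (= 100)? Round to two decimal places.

Laspeyres component (base-period weights):
ΣP(Year 1)Q(Year 0) = 134.68×27 + 3559.93×10 + 702.53×1 + 78.28×37 = 3636.36 + 35599.3 + 702.53 + 2896.36 = 42834.55
ΣP(Year 0)Q(Year 0) = 121.43×27 + 2570.52×10 + 591.48×1 + 93.14×37 = 3278.61 + 25705.2 + 591.48 + 3446.18 = 33021.47
L = 42834.55 / 33021.47 × 100 = 129.7173
Paasche component (current-period weights):
ΣP(Year 1)Q(Year 1) = 134.68×29 + 3559.93×8 + 702.53×1 + 78.28×28 = 3905.72 + 28479.44 + 702.53 + 2191.84 = 35279.53
ΣP(Year 0)Q(Year 1) = 121.43×29 + 2570.52×8 + 591.48×1 + 93.14×28 = 3521.47 + 20564.16 + 591.48 + 2607.92 = 27285.03
P = 35279.53 / 27285.03 × 100 = 129.2999
Fisher = √(L × P) = √(129.7173 × 129.2999) = 129.5084

129.51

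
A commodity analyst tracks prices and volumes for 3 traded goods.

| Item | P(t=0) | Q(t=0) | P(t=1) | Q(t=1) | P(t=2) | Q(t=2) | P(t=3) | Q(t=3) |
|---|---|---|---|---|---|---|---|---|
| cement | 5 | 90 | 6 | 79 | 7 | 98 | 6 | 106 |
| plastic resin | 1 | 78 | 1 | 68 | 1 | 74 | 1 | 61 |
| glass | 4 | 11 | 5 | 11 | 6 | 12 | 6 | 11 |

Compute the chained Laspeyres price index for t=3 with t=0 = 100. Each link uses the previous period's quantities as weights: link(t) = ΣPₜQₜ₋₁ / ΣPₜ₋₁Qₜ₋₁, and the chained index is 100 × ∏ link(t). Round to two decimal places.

Link t=0→t=1:
ΣP(t=1)Q(t=0) = 6×90 + 1×78 + 5×11 = 540 + 78 + 55 = 673
ΣP(t=0)Q(t=0) = 5×90 + 1×78 + 4×11 = 450 + 78 + 44 = 572
link = 673/572 = 1.176573
Link t=1→t=2:
ΣP(t=2)Q(t=1) = 7×79 + 1×68 + 6×11 = 553 + 68 + 66 = 687
ΣP(t=1)Q(t=1) = 6×79 + 1×68 + 5×11 = 474 + 68 + 55 = 597
link = 687/597 = 1.150754
Link t=2→t=3:
ΣP(t=3)Q(t=2) = 6×98 + 1×74 + 6×12 = 588 + 74 + 72 = 734
ΣP(t=2)Q(t=2) = 7×98 + 1×74 + 6×12 = 686 + 74 + 72 = 832
link = 734/832 = 0.882212
Chained index = 100 × 1.176573 × 1.150754 × 0.882212 = 119.4467

119.45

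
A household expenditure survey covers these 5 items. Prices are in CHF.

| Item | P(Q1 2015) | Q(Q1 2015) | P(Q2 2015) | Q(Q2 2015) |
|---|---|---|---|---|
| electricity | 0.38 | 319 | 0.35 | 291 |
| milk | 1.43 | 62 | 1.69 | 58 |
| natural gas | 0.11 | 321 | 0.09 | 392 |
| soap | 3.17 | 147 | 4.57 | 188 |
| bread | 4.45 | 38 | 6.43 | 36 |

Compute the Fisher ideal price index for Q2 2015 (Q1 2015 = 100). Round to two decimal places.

132.74

Laspeyres component (base-period weights):
ΣP(Q2 2015)Q(Q1 2015) = 0.35×319 + 1.69×62 + 0.09×321 + 4.57×147 + 6.43×38 = 111.65 + 104.78 + 28.89 + 671.79 + 244.34 = 1161.45
ΣP(Q1 2015)Q(Q1 2015) = 0.38×319 + 1.43×62 + 0.11×321 + 3.17×147 + 4.45×38 = 121.22 + 88.66 + 35.31 + 465.99 + 169.1 = 880.28
L = 1161.45 / 880.28 × 100 = 131.9410
Paasche component (current-period weights):
ΣP(Q2 2015)Q(Q2 2015) = 0.35×291 + 1.69×58 + 0.09×392 + 4.57×188 + 6.43×36 = 101.85 + 98.02 + 35.28 + 859.16 + 231.48 = 1325.79
ΣP(Q1 2015)Q(Q2 2015) = 0.38×291 + 1.43×58 + 0.11×392 + 3.17×188 + 4.45×36 = 110.58 + 82.94 + 43.12 + 595.96 + 160.2 = 992.8
P = 1325.79 / 992.8 × 100 = 133.5405
Fisher = √(L × P) = √(131.9410 × 133.5405) = 132.7383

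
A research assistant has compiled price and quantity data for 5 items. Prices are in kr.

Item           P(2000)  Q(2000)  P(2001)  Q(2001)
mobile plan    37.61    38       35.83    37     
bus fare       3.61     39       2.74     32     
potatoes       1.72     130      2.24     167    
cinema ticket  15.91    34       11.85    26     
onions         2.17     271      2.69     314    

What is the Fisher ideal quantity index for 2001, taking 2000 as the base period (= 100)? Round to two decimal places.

Laspeyres component (base-period weights):
ΣP(2000)Q(2001) = 37.61×37 + 3.61×32 + 1.72×167 + 15.91×26 + 2.17×314 = 1391.57 + 115.52 + 287.24 + 413.66 + 681.38 = 2889.37
ΣP(2000)Q(2000) = 37.61×38 + 3.61×39 + 1.72×130 + 15.91×34 + 2.17×271 = 1429.18 + 140.79 + 223.6 + 540.94 + 588.07 = 2922.58
L = 2889.37 / 2922.58 × 100 = 98.8637
Paasche component (current-period weights):
ΣP(2001)Q(2001) = 35.83×37 + 2.74×32 + 2.24×167 + 11.85×26 + 2.69×314 = 1325.71 + 87.68 + 374.08 + 308.1 + 844.66 = 2940.23
ΣP(2001)Q(2000) = 35.83×38 + 2.74×39 + 2.24×130 + 11.85×34 + 2.69×271 = 1361.54 + 106.86 + 291.2 + 402.9 + 728.99 = 2891.49
P = 2940.23 / 2891.49 × 100 = 101.6856
Fisher = √(L × P) = √(98.8637 × 101.6856) = 100.2647

100.26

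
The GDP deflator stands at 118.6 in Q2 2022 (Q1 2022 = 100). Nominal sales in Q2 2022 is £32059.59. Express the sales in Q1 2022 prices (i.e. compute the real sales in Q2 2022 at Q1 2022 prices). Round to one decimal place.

Real = Nominal ÷ (Index/100) = 32059.59 ÷ (118.6/100)
     = 32059.59 ÷ 1.186 = 27031.6948

27031.7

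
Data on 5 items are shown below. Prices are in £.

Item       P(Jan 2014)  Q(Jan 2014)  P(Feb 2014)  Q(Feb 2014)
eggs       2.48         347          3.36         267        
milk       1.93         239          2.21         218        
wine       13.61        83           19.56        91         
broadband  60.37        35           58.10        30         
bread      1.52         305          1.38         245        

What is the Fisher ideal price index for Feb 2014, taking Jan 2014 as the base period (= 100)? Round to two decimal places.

115.55

Laspeyres component (base-period weights):
ΣP(Feb 2014)Q(Jan 2014) = 3.36×347 + 2.21×239 + 19.56×83 + 58.10×35 + 1.38×305 = 1165.92 + 528.19 + 1623.48 + 2033.5 + 420.9 = 5771.99
ΣP(Jan 2014)Q(Jan 2014) = 2.48×347 + 1.93×239 + 13.61×83 + 60.37×35 + 1.52×305 = 860.56 + 461.27 + 1129.63 + 2112.95 + 463.6 = 5028.01
L = 5771.99 / 5028.01 × 100 = 114.7967
Paasche component (current-period weights):
ΣP(Feb 2014)Q(Feb 2014) = 3.36×267 + 2.21×218 + 19.56×91 + 58.10×30 + 1.38×245 = 897.12 + 481.78 + 1779.96 + 1743 + 338.1 = 5239.96
ΣP(Jan 2014)Q(Feb 2014) = 2.48×267 + 1.93×218 + 13.61×91 + 60.37×30 + 1.52×245 = 662.16 + 420.74 + 1238.51 + 1811.1 + 372.4 = 4504.91
P = 5239.96 / 4504.91 × 100 = 116.3166
Fisher = √(L × P) = √(114.7967 × 116.3166) = 115.5542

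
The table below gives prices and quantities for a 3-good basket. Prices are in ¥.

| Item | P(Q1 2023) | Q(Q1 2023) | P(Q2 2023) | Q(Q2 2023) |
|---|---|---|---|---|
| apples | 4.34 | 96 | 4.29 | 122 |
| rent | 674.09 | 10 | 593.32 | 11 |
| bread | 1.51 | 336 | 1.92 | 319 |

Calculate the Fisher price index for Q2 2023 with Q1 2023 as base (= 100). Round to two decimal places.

91.07

Laspeyres component (base-period weights):
ΣP(Q2 2023)Q(Q1 2023) = 4.29×96 + 593.32×10 + 1.92×336 = 411.84 + 5933.2 + 645.12 = 6990.16
ΣP(Q1 2023)Q(Q1 2023) = 4.34×96 + 674.09×10 + 1.51×336 = 416.64 + 6740.9 + 507.36 = 7664.9
L = 6990.16 / 7664.9 × 100 = 91.1970
Paasche component (current-period weights):
ΣP(Q2 2023)Q(Q2 2023) = 4.29×122 + 593.32×11 + 1.92×319 = 523.38 + 6526.52 + 612.48 = 7662.38
ΣP(Q1 2023)Q(Q2 2023) = 4.34×122 + 674.09×11 + 1.51×319 = 529.48 + 7414.99 + 481.69 = 8426.16
P = 7662.38 / 8426.16 × 100 = 90.9356
Fisher = √(L × P) = √(91.1970 × 90.9356) = 91.0662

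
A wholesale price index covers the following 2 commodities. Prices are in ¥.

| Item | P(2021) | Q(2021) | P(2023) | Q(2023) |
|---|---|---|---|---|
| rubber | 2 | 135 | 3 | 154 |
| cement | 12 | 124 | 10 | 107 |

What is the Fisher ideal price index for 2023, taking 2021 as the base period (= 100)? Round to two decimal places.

Laspeyres component (base-period weights):
ΣP(2023)Q(2021) = 3×135 + 10×124 = 405 + 1240 = 1645
ΣP(2021)Q(2021) = 2×135 + 12×124 = 270 + 1488 = 1758
L = 1645 / 1758 × 100 = 93.5722
Paasche component (current-period weights):
ΣP(2023)Q(2023) = 3×154 + 10×107 = 462 + 1070 = 1532
ΣP(2021)Q(2023) = 2×154 + 12×107 = 308 + 1284 = 1592
P = 1532 / 1592 × 100 = 96.2312
Fisher = √(L × P) = √(93.5722 × 96.2312) = 94.8924

94.89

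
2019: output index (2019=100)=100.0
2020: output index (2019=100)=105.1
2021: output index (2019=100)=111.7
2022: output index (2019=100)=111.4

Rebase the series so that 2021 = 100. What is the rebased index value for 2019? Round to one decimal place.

89.5

Rebased(2019) = 100.0 / 111.7 × 100 = 89.5255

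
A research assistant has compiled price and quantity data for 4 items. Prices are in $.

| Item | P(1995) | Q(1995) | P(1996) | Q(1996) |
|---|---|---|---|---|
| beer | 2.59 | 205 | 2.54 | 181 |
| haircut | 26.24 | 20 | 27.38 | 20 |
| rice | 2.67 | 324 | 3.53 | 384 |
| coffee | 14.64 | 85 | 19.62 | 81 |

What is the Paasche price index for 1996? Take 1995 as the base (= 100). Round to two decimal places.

123.32

Paasche price index uses current-period quantities as weights.
ΣP(1996)·Q(1996) = 2.54×181 + 27.38×20 + 3.53×384 + 19.62×81 = 459.74 + 547.6 + 1355.52 + 1589.22 = 3952.08
ΣP(1995)·Q(1996) = 2.59×181 + 26.24×20 + 2.67×384 + 14.64×81 = 468.79 + 524.8 + 1025.28 + 1185.84 = 3204.71
Index = 3952.08 / 3204.71 × 100 = 123.3210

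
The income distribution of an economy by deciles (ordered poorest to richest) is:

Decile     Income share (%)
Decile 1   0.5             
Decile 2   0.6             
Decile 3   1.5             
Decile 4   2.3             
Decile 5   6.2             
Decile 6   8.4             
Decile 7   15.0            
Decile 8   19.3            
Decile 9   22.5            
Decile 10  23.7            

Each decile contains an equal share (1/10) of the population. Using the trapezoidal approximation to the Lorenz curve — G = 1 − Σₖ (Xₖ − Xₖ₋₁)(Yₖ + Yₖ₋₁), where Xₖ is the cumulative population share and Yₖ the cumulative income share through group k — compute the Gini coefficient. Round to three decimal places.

Cumulative income shares Yₖ: 0.0050, 0.0110, 0.0260, 0.0490, 0.1110, 0.1950, 0.3450, 0.5380, 0.7630, 1.0000
Σ (Xₖ−Xₖ₋₁)(Yₖ+Yₖ₋₁) = (1/10)(0.0050+0.0000) + (1/10)(0.0110+0.0050) + (1/10)(0.0260+0.0110) + (1/10)(0.0490+0.0260) + (1/10)(0.1110+0.0490) + (1/10)(0.1950+0.1110) + (1/10)(0.3450+0.1950) + (1/10)(0.5380+0.3450) + (1/10)(0.7630+0.5380) + (1/10)(1.0000+0.7630)
  = 0.0005 + 0.0016 + 0.0037 + 0.0075 + 0.0160 + 0.0306 + 0.0540 + 0.0883 + 0.1301 + 0.1763 = 0.5086
G = 1 − 0.5086 = 0.4914

0.491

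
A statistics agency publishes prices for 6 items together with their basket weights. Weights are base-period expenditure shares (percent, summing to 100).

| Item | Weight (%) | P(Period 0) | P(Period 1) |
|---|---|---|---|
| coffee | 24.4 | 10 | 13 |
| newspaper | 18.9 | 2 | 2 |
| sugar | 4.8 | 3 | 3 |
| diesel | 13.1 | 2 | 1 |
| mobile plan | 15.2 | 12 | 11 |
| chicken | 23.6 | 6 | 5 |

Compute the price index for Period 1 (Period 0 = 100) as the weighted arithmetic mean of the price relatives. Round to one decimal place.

coffee: 24.4 × (13/10) = 24.4 × 1.300000 = 31.7200
newspaper: 18.9 × (2/2) = 18.9 × 1.000000 = 18.9000
sugar: 4.8 × (3/3) = 4.8 × 1.000000 = 4.8000
diesel: 13.1 × (1/2) = 13.1 × 0.500000 = 6.5500
mobile plan: 15.2 × (11/12) = 15.2 × 0.916667 = 13.9333
chicken: 23.6 × (5/6) = 23.6 × 0.833333 = 19.6667
Index = Σ wᵢ·(p₁ᵢ/p₀ᵢ) = 31.7200 + 18.9000 + 4.8000 + 6.5500 + 13.9333 + 19.6667 = 95.5700

95.6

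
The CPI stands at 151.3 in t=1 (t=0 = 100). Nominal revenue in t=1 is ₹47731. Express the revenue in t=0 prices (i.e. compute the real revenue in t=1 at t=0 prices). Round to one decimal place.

Real = Nominal ÷ (Index/100) = 47731 ÷ (151.3/100)
     = 47731 ÷ 1.513 = 31547.2571

31547.3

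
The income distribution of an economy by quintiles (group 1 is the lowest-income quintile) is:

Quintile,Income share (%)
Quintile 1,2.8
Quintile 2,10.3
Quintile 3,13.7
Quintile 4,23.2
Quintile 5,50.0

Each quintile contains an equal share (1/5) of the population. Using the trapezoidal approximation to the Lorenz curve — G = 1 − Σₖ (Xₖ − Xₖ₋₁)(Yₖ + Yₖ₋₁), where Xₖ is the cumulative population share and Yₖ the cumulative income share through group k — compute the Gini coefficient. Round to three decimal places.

0.429

Cumulative income shares Yₖ: 0.0280, 0.1310, 0.2680, 0.5000, 1.0000
Σ (Xₖ−Xₖ₋₁)(Yₖ+Yₖ₋₁) = (1/5)(0.0280+0.0000) + (1/5)(0.1310+0.0280) + (1/5)(0.2680+0.1310) + (1/5)(0.5000+0.2680) + (1/5)(1.0000+0.5000)
  = 0.0056 + 0.0318 + 0.0798 + 0.1536 + 0.3000 = 0.5708
G = 1 − 0.5708 = 0.4292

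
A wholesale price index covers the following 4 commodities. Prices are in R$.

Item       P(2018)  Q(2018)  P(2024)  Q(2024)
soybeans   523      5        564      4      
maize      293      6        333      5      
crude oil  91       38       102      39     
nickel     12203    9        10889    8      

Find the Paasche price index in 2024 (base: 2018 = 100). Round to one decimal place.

90.7

Paasche price index uses current-period quantities as weights.
ΣP(2024)·Q(2024) = 564×4 + 333×5 + 102×39 + 10889×8 = 2256 + 1665 + 3978 + 87112 = 95011
ΣP(2018)·Q(2024) = 523×4 + 293×5 + 91×39 + 12203×8 = 2092 + 1465 + 3549 + 97624 = 104730
Index = 95011 / 104730 × 100 = 90.7199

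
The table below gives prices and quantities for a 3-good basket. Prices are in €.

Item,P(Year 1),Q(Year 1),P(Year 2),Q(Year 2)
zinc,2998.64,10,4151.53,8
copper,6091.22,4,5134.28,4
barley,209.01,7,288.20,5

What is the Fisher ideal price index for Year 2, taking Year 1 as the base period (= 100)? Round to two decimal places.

Laspeyres component (base-period weights):
ΣP(Year 2)Q(Year 1) = 4151.53×10 + 5134.28×4 + 288.20×7 = 41515.3 + 20537.12 + 2017.4 = 64069.82
ΣP(Year 1)Q(Year 1) = 2998.64×10 + 6091.22×4 + 209.01×7 = 29986.4 + 24364.88 + 1463.07 = 55814.35
L = 64069.82 / 55814.35 × 100 = 114.7909
Paasche component (current-period weights):
ΣP(Year 2)Q(Year 2) = 4151.53×8 + 5134.28×4 + 288.20×5 = 33212.24 + 20537.12 + 1441 = 55190.36
ΣP(Year 1)Q(Year 2) = 2998.64×8 + 6091.22×4 + 209.01×5 = 23989.12 + 24364.88 + 1045.05 = 49399.05
P = 55190.36 / 49399.05 × 100 = 111.7235
Fisher = √(L × P) = √(114.7909 × 111.7235) = 113.2469

113.25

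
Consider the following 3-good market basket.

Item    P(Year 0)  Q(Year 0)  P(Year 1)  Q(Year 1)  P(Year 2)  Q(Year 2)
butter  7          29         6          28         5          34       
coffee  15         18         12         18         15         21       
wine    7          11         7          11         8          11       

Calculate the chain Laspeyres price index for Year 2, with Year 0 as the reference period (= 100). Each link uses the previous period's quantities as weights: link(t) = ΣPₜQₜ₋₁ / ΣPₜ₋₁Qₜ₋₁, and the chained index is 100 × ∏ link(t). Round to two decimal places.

91.72

Link Year 0→Year 1:
ΣP(Year 1)Q(Year 0) = 6×29 + 12×18 + 7×11 = 174 + 216 + 77 = 467
ΣP(Year 0)Q(Year 0) = 7×29 + 15×18 + 7×11 = 203 + 270 + 77 = 550
link = 467/550 = 0.849091
Link Year 1→Year 2:
ΣP(Year 2)Q(Year 1) = 5×28 + 15×18 + 8×11 = 140 + 270 + 88 = 498
ΣP(Year 1)Q(Year 1) = 6×28 + 12×18 + 7×11 = 168 + 216 + 77 = 461
link = 498/461 = 1.080260
Chained index = 100 × 0.849091 × 1.080260 = 91.7239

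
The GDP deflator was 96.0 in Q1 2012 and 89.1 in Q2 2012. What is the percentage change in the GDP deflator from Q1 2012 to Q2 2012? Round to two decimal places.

-7.19%

Change = (89.1 − 96.0) / 96.0 × 100
       = -6.9 / 96.0 × 100 = -7.1875%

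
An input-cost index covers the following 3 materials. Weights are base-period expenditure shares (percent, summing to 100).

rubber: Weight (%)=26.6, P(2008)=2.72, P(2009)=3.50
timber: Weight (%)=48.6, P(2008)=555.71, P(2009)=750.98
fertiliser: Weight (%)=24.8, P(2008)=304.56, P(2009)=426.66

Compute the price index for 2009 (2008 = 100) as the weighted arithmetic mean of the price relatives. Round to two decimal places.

rubber: 26.6 × (3.50/2.72) = 26.6 × 1.286765 = 34.2279
timber: 48.6 × (750.98/555.71) = 48.6 × 1.351388 = 65.6775
fertiliser: 24.8 × (426.66/304.56) = 24.8 × 1.400906 = 34.7425
Index = Σ wᵢ·(p₁ᵢ/p₀ᵢ) = 34.2279 + 65.6775 + 34.7425 = 134.6479

134.65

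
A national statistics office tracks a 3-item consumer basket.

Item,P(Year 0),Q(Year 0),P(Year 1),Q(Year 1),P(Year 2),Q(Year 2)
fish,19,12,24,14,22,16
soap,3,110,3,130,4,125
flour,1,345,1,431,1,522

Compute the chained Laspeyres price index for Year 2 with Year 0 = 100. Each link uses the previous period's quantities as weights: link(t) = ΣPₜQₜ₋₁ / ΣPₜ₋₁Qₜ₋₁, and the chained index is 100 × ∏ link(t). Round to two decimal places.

116.05

Link Year 0→Year 1:
ΣP(Year 1)Q(Year 0) = 24×12 + 3×110 + 1×345 = 288 + 330 + 345 = 963
ΣP(Year 0)Q(Year 0) = 19×12 + 3×110 + 1×345 = 228 + 330 + 345 = 903
link = 963/903 = 1.066445
Link Year 1→Year 2:
ΣP(Year 2)Q(Year 1) = 22×14 + 4×130 + 1×431 = 308 + 520 + 431 = 1259
ΣP(Year 1)Q(Year 1) = 24×14 + 3×130 + 1×431 = 336 + 390 + 431 = 1157
link = 1259/1157 = 1.088159
Chained index = 100 × 1.066445 × 1.088159 = 116.0462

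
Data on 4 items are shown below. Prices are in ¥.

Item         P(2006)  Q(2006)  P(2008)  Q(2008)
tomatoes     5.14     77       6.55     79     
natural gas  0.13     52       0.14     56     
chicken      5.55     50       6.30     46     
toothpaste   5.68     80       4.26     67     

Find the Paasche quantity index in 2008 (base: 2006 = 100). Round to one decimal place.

Paasche quantity index uses current-period prices as weights.
ΣP(2008)·Q(2008) = 6.55×79 + 0.14×56 + 6.30×46 + 4.26×67 = 517.45 + 7.84 + 289.8 + 285.42 = 1100.51
ΣP(2008)·Q(2006) = 6.55×77 + 0.14×52 + 6.30×50 + 4.26×80 = 504.35 + 7.28 + 315 + 340.8 = 1167.43
Index = 1100.51 / 1167.43 × 100 = 94.2678

94.3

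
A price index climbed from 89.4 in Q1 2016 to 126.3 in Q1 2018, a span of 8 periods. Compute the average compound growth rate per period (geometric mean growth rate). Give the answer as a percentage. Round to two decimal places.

Growth factor = (126.3/89.4)^(1/8) = (1.412752)^(1/8) = 1.044139
Growth rate = 1.044139 − 1 = 0.044139 = 4.4139%

4.41%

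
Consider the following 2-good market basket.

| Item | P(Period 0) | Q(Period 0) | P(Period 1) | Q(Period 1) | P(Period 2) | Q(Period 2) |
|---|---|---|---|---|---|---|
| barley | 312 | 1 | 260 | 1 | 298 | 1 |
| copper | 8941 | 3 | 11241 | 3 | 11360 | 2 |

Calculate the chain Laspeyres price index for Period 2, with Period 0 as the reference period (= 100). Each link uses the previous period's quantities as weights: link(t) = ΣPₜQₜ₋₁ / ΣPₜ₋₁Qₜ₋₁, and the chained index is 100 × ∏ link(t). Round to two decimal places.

126.69

Link Period 0→Period 1:
ΣP(Period 1)Q(Period 0) = 260×1 + 11241×3 = 260 + 33723 = 33983
ΣP(Period 0)Q(Period 0) = 312×1 + 8941×3 = 312 + 26823 = 27135
link = 33983/27135 = 1.252368
Link Period 1→Period 2:
ΣP(Period 2)Q(Period 1) = 298×1 + 11360×3 = 298 + 34080 = 34378
ΣP(Period 1)Q(Period 1) = 260×1 + 11241×3 = 260 + 33723 = 33983
link = 34378/33983 = 1.011623
Chained index = 100 × 1.252368 × 1.011623 = 126.6925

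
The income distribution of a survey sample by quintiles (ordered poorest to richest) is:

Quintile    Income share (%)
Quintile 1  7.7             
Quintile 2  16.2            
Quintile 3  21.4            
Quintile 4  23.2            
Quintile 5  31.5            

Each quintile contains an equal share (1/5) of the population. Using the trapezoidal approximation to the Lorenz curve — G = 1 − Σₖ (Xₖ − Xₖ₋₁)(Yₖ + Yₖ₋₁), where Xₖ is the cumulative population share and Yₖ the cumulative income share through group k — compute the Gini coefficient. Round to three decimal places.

Cumulative income shares Yₖ: 0.0770, 0.2390, 0.4530, 0.6850, 1.0000
Σ (Xₖ−Xₖ₋₁)(Yₖ+Yₖ₋₁) = (1/5)(0.0770+0.0000) + (1/5)(0.2390+0.0770) + (1/5)(0.4530+0.2390) + (1/5)(0.6850+0.4530) + (1/5)(1.0000+0.6850)
  = 0.0154 + 0.0632 + 0.1384 + 0.2276 + 0.3370 = 0.7816
G = 1 − 0.7816 = 0.2184

0.218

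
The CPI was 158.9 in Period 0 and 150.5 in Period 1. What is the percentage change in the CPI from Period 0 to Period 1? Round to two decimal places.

Change = (150.5 − 158.9) / 158.9 × 100
       = -8.4 / 158.9 × 100 = -5.2863%

-5.29%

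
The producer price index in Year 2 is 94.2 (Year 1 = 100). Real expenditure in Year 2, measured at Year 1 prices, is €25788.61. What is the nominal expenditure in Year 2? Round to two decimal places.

24292.87

Nominal = Real × (Index/100) = 25788.61 × (94.2/100)
        = 25788.61 × 0.942 = 24292.8706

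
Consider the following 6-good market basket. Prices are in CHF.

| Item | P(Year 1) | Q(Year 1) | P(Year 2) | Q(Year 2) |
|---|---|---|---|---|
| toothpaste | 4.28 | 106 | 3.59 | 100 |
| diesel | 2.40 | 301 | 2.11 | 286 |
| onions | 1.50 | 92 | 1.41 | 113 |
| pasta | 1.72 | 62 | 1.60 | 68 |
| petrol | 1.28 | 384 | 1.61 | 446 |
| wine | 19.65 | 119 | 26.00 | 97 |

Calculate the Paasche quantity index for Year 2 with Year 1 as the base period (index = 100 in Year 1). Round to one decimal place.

Paasche quantity index uses current-period prices as weights.
ΣP(Year 2)·Q(Year 2) = 3.59×100 + 2.11×286 + 1.41×113 + 1.60×68 + 1.61×446 + 26.00×97 = 359 + 603.46 + 159.33 + 108.8 + 718.06 + 2522 = 4470.65
ΣP(Year 2)·Q(Year 1) = 3.59×106 + 2.11×301 + 1.41×92 + 1.60×62 + 1.61×384 + 26.00×119 = 380.54 + 635.11 + 129.72 + 99.2 + 618.24 + 3094 = 4956.81
Index = 4470.65 / 4956.81 × 100 = 90.1921

90.2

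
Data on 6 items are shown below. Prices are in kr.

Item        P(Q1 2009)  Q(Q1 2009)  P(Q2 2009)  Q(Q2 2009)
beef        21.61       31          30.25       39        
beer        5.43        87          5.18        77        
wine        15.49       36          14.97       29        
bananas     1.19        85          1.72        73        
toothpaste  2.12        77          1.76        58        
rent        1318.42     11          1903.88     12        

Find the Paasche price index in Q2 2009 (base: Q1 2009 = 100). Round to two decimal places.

141.41

Paasche price index uses current-period quantities as weights.
ΣP(Q2 2009)·Q(Q2 2009) = 30.25×39 + 5.18×77 + 14.97×29 + 1.72×73 + 1.76×58 + 1903.88×12 = 1179.75 + 398.86 + 434.13 + 125.56 + 102.08 + 22846.56 = 25086.94
ΣP(Q1 2009)·Q(Q2 2009) = 21.61×39 + 5.43×77 + 15.49×29 + 1.19×73 + 2.12×58 + 1318.42×12 = 842.79 + 418.11 + 449.21 + 86.87 + 122.96 + 15821.04 = 17740.98
Index = 25086.94 / 17740.98 × 100 = 141.4067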